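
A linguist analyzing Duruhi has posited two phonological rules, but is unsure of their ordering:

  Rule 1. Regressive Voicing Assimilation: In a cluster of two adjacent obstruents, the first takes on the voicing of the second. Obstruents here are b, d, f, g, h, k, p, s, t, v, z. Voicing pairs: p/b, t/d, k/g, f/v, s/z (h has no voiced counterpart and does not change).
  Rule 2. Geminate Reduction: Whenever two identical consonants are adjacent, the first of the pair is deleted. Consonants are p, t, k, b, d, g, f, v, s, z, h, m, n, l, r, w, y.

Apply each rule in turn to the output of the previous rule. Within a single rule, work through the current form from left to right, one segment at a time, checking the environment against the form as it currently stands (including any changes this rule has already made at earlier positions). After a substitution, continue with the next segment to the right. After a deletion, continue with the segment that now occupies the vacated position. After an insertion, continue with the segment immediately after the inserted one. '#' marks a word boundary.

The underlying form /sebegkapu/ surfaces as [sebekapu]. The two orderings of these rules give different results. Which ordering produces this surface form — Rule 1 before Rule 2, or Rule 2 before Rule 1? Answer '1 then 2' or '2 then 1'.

1 then 2

Order 1 then 2:
  1 Regressive Voicing Assimilation: [sebegkapu] → [sebekkapu]
  2 Geminate Reduction: [sebekkapu] → [sebekapu]
  result: [sebekapu]
Order 2 then 1:
  2 Geminate Reduction: no change — [sebegkapu]
  1 Regressive Voicing Assimilation: [sebegkapu] → [sebekkapu]
  result: [sebekkapu]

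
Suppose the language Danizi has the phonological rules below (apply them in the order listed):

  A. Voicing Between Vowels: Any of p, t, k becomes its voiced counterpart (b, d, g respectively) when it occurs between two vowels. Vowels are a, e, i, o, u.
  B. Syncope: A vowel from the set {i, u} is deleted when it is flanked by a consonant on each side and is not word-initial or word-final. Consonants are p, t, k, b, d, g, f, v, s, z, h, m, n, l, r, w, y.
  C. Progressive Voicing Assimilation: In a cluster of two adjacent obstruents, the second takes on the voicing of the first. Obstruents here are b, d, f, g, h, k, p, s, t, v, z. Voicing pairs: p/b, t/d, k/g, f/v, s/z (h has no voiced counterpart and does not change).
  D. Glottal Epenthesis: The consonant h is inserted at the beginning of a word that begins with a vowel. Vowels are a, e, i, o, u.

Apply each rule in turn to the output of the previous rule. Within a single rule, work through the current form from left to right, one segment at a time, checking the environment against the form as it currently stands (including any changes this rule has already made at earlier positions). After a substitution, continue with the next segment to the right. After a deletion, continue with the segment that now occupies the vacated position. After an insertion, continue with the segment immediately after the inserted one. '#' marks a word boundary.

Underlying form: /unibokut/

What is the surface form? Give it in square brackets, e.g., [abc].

[hunbogd]

A Voicing Between Vowels: [unibokut] → [unibogut]
B Syncope: [unibogut] → [unbogt]
C Progressive Voicing Assimilation: [unbogt] → [unbogd]
D Glottal Epenthesis: [unbogd] → [hunbogd]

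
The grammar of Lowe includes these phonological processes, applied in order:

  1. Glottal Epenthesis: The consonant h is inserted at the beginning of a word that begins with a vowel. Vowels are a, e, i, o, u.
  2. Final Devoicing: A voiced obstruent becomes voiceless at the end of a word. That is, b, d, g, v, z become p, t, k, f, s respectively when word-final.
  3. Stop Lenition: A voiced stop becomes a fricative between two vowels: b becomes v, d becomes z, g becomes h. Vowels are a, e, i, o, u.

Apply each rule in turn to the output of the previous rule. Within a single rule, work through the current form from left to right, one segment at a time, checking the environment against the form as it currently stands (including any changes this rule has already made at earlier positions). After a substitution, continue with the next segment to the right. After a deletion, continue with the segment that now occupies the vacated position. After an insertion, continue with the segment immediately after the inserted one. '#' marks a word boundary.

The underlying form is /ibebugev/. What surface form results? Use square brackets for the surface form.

[hivevuhef]

1 Glottal Epenthesis: [ibebugev] → [hibebugev]
2 Final Devoicing: [hibebugev] → [hibebugef]
3 Stop Lenition: [hibebugef] → [hivevuhef]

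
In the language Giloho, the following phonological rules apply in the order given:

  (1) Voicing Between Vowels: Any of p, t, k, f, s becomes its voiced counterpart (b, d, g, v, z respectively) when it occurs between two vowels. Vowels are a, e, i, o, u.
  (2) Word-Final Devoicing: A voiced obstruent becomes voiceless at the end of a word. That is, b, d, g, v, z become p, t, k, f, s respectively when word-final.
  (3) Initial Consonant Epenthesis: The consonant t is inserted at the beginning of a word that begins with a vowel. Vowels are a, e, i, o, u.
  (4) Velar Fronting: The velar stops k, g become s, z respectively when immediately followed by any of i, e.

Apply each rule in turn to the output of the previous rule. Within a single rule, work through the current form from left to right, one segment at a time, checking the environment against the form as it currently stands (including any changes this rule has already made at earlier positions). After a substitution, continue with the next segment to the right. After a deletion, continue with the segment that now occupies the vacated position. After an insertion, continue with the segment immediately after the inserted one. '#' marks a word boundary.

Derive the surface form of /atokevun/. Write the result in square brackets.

[tadozevun]

(1) Voicing Between Vowels: [atokevun] → [adogevun]
(2) Word-Final Devoicing: no change — [adogevun]
(3) Initial Consonant Epenthesis: [adogevun] → [tadogevun]
(4) Velar Fronting: [tadogevun] → [tadozevun]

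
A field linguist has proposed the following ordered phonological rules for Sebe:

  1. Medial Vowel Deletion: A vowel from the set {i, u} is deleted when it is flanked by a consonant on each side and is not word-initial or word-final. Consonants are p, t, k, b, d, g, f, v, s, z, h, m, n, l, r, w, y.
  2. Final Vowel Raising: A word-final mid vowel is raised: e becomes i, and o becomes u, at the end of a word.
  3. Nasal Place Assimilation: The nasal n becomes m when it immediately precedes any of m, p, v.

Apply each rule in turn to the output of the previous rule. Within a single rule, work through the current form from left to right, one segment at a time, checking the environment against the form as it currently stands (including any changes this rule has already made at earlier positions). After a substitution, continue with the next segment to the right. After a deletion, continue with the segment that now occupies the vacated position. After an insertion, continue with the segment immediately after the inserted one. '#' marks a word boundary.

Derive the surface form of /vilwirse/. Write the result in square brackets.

1 Medial Vowel Deletion: [vilwirse] → [vlwrse]
2 Final Vowel Raising: [vlwrse] → [vlwrsi]
3 Nasal Place Assimilation: no change — [vlwrsi]

[vlwrsi]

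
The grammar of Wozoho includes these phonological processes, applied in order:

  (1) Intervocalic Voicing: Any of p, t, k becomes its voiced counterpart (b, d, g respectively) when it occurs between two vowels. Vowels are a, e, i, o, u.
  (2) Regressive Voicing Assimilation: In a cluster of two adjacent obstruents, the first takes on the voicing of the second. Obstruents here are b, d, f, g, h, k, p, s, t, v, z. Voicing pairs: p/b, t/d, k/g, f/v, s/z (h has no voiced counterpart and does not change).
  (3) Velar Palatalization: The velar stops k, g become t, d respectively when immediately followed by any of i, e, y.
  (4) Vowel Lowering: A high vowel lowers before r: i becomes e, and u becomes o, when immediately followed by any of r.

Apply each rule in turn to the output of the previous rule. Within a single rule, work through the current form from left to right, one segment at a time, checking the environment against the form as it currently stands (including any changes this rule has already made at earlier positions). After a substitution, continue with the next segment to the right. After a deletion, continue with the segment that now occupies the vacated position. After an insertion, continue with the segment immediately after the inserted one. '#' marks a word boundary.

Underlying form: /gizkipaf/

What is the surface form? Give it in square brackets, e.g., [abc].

[distibaf]

(1) Intervocalic Voicing: [gizkipaf] → [gizkibaf]
(2) Regressive Voicing Assimilation: [gizkibaf] → [giskibaf]
(3) Velar Palatalization: [giskibaf] → [distibaf]
(4) Vowel Lowering: no change — [distibaf]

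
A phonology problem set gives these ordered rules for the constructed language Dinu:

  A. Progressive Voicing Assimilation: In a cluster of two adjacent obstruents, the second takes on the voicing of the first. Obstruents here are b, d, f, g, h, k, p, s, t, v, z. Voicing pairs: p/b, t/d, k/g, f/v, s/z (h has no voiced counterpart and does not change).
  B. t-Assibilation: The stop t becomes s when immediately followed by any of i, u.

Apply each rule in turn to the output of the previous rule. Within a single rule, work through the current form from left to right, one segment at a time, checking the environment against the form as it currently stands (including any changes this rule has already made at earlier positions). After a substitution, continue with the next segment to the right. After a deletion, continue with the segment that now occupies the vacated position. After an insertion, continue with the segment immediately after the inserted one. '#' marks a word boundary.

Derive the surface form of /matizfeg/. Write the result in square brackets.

[masizveg]

A Progressive Voicing Assimilation: [matizfeg] → [matizveg]
B t-Assibilation: [matizveg] → [masizveg]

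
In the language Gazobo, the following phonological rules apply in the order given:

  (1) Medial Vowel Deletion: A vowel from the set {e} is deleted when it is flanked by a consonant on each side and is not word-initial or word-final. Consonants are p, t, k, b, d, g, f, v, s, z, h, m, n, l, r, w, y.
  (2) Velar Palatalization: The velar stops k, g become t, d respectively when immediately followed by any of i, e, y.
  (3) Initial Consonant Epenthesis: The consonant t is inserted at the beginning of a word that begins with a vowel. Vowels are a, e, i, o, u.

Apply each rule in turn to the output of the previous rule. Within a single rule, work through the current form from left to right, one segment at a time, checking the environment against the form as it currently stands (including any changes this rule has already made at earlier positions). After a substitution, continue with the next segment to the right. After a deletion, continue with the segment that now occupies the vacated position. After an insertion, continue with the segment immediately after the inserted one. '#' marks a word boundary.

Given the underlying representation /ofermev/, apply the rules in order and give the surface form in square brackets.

[tofrmv]

(1) Medial Vowel Deletion: [ofermev] → [ofrmv]
(2) Velar Palatalization: no change — [ofrmv]
(3) Initial Consonant Epenthesis: [ofrmv] → [tofrmv]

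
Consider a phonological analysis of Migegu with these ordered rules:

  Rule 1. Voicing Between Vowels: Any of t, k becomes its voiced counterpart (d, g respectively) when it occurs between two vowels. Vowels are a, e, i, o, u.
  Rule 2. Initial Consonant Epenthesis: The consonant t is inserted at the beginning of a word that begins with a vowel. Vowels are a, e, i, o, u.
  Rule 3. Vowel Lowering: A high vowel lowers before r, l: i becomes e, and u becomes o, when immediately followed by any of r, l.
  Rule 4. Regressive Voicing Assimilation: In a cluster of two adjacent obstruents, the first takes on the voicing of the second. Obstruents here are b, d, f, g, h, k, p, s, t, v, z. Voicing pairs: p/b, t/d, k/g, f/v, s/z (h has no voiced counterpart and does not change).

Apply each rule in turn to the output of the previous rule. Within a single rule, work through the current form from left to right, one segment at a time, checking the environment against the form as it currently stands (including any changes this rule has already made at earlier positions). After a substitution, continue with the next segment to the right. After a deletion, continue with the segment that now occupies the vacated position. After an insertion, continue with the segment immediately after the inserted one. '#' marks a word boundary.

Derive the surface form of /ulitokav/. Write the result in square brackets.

[tolidogav]

Rule 1 Voicing Between Vowels: [ulitokav] → [ulidogav]
Rule 2 Initial Consonant Epenthesis: [ulidogav] → [tulidogav]
Rule 3 Vowel Lowering: [tulidogav] → [tolidogav]
Rule 4 Regressive Voicing Assimilation: no change — [tolidogav]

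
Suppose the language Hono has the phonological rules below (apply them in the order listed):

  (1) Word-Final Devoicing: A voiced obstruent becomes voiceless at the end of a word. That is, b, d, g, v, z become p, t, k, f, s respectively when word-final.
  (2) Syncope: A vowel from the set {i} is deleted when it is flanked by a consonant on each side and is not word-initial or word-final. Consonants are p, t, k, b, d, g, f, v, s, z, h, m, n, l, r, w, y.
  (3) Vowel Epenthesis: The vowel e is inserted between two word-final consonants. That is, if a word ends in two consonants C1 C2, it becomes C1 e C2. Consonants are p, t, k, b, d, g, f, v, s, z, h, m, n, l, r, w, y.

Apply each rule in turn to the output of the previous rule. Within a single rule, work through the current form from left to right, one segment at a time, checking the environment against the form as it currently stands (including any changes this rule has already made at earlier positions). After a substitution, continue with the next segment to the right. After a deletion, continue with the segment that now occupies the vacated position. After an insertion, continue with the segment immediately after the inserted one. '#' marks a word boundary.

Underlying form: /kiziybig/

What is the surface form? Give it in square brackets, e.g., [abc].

[kzybek]

(1) Word-Final Devoicing: [kiziybig] → [kiziybik]
(2) Syncope: [kiziybik] → [kzybk]
(3) Vowel Epenthesis: [kzybk] → [kzybek]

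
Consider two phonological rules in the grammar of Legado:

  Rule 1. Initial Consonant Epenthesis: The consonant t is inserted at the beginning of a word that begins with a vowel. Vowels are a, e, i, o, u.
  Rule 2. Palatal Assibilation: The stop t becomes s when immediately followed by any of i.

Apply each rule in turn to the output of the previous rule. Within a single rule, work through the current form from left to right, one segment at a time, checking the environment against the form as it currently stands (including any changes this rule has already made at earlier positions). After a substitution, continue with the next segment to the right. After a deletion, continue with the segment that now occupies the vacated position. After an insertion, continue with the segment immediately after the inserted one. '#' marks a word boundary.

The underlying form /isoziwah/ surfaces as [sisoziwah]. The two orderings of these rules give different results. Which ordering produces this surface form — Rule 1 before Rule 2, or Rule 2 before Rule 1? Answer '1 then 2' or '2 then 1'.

1 then 2

Order 1 then 2:
  1 Initial Consonant Epenthesis: [isoziwah] → [tisoziwah]
  2 Palatal Assibilation: [tisoziwah] → [sisoziwah]
  result: [sisoziwah]
Order 2 then 1:
  2 Palatal Assibilation: no change — [isoziwah]
  1 Initial Consonant Epenthesis: [isoziwah] → [tisoziwah]
  result: [tisoziwah]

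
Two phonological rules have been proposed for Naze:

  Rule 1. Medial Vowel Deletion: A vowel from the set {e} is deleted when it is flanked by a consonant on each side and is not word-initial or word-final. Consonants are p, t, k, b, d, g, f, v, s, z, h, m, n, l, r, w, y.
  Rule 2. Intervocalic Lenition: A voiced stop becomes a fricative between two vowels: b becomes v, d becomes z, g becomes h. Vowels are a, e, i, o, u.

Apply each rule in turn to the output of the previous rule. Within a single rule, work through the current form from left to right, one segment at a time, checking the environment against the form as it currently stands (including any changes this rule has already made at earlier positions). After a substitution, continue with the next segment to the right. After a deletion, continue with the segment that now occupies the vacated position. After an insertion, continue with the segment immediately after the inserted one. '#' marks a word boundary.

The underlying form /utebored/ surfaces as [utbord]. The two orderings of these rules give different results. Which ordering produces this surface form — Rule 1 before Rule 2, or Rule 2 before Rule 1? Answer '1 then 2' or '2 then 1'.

1 then 2

Order 1 then 2:
  1 Medial Vowel Deletion: [utebored] → [utbord]
  2 Intervocalic Lenition: no change — [utbord]
  result: [utbord]
Order 2 then 1:
  2 Intervocalic Lenition: [utebored] → [utevored]
  1 Medial Vowel Deletion: [utevored] → [utvord]
  result: [utvord]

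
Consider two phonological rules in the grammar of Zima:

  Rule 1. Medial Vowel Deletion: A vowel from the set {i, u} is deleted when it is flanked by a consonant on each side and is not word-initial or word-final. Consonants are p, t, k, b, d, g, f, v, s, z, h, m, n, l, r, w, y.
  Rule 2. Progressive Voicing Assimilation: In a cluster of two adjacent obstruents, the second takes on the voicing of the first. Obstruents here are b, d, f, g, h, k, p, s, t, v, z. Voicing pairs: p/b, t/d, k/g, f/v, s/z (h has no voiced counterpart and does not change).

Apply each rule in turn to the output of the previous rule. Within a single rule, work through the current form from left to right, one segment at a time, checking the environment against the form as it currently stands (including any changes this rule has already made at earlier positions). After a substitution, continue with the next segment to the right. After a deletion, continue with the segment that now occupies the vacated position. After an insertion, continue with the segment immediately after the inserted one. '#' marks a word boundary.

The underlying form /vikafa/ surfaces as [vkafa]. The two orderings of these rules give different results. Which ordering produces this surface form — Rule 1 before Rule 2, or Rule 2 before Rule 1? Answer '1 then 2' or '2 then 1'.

Order 1 then 2:
  1 Medial Vowel Deletion: [vikafa] → [vkafa]
  2 Progressive Voicing Assimilation: [vkafa] → [vgafa]
  result: [vgafa]
Order 2 then 1:
  2 Progressive Voicing Assimilation: no change — [vikafa]
  1 Medial Vowel Deletion: [vikafa] → [vkafa]
  result: [vkafa]

2 then 1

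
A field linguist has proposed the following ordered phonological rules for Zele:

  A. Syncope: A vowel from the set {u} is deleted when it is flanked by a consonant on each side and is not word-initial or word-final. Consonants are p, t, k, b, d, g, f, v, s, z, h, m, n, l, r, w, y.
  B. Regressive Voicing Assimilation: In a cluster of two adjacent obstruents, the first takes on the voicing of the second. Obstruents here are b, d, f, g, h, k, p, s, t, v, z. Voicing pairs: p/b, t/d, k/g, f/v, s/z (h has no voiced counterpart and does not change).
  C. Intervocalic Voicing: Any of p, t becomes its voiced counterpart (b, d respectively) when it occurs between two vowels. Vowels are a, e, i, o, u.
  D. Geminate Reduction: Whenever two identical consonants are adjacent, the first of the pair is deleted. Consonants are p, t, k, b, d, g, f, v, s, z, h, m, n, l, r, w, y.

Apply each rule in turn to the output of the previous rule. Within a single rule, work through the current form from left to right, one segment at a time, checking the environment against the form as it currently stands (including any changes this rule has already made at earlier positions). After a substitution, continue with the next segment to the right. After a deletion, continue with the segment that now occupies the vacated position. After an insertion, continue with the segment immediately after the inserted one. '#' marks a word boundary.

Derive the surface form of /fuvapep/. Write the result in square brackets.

A Syncope: [fuvapep] → [fvapep]
B Regressive Voicing Assimilation: [fvapep] → [vvapep]
C Intervocalic Voicing: [vvapep] → [vvabep]
D Geminate Reduction: [vvabep] → [vabep]

[vabep]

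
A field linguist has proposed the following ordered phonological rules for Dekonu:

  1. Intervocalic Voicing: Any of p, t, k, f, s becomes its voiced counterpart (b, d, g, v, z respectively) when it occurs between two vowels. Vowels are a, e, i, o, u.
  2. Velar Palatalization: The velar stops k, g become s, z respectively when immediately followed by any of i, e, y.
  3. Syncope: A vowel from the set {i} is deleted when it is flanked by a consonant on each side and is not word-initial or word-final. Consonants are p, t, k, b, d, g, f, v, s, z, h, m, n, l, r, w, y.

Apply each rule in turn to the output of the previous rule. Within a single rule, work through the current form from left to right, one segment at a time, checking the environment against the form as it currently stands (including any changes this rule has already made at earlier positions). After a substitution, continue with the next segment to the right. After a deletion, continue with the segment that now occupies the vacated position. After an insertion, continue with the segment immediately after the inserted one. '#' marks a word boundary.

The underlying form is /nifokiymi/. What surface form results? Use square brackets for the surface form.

1 Intervocalic Voicing: [nifokiymi] → [nivogiymi]
2 Velar Palatalization: [nivogiymi] → [nivoziymi]
3 Syncope: [nivoziymi] → [nvozymi]

[nvozymi]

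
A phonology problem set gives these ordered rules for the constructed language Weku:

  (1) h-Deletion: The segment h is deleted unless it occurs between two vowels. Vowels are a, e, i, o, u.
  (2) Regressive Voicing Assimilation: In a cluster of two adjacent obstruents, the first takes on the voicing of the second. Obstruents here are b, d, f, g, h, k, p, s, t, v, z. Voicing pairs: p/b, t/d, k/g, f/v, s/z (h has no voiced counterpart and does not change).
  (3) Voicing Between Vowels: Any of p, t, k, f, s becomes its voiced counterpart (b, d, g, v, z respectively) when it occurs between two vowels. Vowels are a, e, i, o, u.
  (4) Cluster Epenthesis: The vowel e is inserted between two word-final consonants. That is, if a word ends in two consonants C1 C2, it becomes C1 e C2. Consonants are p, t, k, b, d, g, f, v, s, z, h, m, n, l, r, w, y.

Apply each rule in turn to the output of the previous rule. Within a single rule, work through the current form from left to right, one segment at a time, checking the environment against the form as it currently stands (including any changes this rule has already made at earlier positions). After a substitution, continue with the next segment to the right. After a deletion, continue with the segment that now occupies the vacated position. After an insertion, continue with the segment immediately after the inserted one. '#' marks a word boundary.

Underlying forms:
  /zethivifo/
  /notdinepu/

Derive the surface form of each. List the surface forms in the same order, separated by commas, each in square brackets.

[zedivivo], [noddinebu]

/zethivifo/:
  (1) h-Deletion: [zethivifo] → [zetivifo]
  (2) Regressive Voicing Assimilation: no change — [zetivifo]
  (3) Voicing Between Vowels: [zetivifo] → [zedivivo]
  (4) Cluster Epenthesis: no change — [zedivivo]
/notdinepu/:
  (1) h-Deletion: no change — [notdinepu]
  (2) Regressive Voicing Assimilation: [notdinepu] → [noddinepu]
  (3) Voicing Between Vowels: [noddinepu] → [noddinebu]
  (4) Cluster Epenthesis: no change — [noddinebu]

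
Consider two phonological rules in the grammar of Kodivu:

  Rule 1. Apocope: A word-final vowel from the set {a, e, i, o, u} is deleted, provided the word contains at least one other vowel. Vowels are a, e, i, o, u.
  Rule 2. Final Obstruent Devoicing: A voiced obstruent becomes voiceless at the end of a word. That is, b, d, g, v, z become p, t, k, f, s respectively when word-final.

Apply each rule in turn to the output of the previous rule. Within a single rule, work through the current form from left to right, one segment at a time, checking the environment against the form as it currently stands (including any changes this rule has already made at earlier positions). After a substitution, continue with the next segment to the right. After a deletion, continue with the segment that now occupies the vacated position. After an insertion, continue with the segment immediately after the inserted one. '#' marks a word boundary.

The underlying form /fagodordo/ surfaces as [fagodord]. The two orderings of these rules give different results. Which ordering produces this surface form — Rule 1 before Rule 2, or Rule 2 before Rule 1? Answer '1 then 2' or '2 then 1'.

2 then 1

Order 1 then 2:
  1 Apocope: [fagodordo] → [fagodord]
  2 Final Obstruent Devoicing: [fagodord] → [fagodort]
  result: [fagodort]
Order 2 then 1:
  2 Final Obstruent Devoicing: no change — [fagodordo]
  1 Apocope: [fagodordo] → [fagodord]
  result: [fagodord]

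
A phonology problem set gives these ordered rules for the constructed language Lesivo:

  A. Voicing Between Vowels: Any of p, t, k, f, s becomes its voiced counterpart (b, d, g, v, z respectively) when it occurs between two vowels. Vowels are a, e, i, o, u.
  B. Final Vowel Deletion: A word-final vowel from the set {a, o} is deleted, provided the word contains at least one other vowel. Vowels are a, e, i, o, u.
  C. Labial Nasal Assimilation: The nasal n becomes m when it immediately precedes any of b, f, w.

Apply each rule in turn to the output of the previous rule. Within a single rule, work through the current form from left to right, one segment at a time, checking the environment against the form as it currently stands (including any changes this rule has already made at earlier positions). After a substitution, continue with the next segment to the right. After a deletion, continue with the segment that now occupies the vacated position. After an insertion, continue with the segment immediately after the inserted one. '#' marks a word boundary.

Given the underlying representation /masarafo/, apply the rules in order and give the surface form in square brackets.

[mazarav]

A Voicing Between Vowels: [masarafo] → [mazaravo]
B Final Vowel Deletion: [mazaravo] → [mazarav]
C Labial Nasal Assimilation: no change — [mazarav]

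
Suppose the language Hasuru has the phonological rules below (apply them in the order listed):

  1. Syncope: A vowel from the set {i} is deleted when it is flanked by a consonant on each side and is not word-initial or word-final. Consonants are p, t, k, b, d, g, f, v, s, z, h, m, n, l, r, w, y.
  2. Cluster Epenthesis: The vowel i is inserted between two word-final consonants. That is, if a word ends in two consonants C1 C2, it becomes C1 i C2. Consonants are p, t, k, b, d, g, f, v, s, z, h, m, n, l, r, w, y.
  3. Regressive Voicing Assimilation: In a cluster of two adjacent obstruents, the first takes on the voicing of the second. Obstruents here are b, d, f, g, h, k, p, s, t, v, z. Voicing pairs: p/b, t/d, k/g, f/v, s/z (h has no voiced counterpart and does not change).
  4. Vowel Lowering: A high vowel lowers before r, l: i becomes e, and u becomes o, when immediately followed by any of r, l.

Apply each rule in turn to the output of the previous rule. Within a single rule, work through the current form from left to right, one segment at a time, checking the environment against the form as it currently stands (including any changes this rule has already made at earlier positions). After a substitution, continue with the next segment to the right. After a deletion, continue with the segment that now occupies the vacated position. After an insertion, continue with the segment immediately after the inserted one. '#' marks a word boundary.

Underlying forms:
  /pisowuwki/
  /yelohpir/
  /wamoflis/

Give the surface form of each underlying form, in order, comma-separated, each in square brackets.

[psowuwki], [yelohper], [wamoflis]

/pisowuwki/:
  1 Syncope: [pisowuwki] → [psowuwki]
  2 Cluster Epenthesis: no change — [psowuwki]
  3 Regressive Voicing Assimilation: no change — [psowuwki]
  4 Vowel Lowering: no change — [psowuwki]
/yelohpir/:
  1 Syncope: [yelohpir] → [yelohpr]
  2 Cluster Epenthesis: [yelohpr] → [yelohpir]
  3 Regressive Voicing Assimilation: no change — [yelohpir]
  4 Vowel Lowering: [yelohpir] → [yelohper]
/wamoflis/:
  1 Syncope: [wamoflis] → [wamofls]
  2 Cluster Epenthesis: [wamofls] → [wamoflis]
  3 Regressive Voicing Assimilation: no change — [wamoflis]
  4 Vowel Lowering: no change — [wamoflis]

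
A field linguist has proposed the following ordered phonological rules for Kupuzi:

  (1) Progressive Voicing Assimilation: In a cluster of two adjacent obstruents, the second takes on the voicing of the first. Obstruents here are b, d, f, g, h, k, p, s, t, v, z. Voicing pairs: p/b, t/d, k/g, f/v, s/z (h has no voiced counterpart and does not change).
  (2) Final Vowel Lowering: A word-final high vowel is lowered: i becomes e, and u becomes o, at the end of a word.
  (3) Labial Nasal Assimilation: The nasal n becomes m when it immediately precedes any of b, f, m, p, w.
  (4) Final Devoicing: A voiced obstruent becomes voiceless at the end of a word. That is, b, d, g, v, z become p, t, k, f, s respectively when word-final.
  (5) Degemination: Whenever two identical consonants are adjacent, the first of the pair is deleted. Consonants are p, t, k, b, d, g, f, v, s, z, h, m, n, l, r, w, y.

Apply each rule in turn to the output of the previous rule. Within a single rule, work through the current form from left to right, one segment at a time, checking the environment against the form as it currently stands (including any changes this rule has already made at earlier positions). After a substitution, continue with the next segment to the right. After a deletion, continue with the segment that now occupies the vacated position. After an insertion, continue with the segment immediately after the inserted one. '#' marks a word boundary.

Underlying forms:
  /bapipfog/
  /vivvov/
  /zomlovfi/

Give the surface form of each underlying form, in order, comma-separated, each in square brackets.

/bapipfog/:
  (1) Progressive Voicing Assimilation: no change — [bapipfog]
  (2) Final Vowel Lowering: no change — [bapipfog]
  (3) Labial Nasal Assimilation: no change — [bapipfog]
  (4) Final Devoicing: [bapipfog] → [bapipfok]
  (5) Degemination: no change — [bapipfok]
/vivvov/:
  (1) Progressive Voicing Assimilation: no change — [vivvov]
  (2) Final Vowel Lowering: no change — [vivvov]
  (3) Labial Nasal Assimilation: no change — [vivvov]
  (4) Final Devoicing: [vivvov] → [vivvof]
  (5) Degemination: [vivvof] → [vivof]
/zomlovfi/:
  (1) Progressive Voicing Assimilation: [zomlovfi] → [zomlovvi]
  (2) Final Vowel Lowering: [zomlovvi] → [zomlovve]
  (3) Labial Nasal Assimilation: no change — [zomlovve]
  (4) Final Devoicing: no change — [zomlovve]
  (5) Degemination: [zomlovve] → [zomlove]

[bapipfok], [vivof], [zomlove]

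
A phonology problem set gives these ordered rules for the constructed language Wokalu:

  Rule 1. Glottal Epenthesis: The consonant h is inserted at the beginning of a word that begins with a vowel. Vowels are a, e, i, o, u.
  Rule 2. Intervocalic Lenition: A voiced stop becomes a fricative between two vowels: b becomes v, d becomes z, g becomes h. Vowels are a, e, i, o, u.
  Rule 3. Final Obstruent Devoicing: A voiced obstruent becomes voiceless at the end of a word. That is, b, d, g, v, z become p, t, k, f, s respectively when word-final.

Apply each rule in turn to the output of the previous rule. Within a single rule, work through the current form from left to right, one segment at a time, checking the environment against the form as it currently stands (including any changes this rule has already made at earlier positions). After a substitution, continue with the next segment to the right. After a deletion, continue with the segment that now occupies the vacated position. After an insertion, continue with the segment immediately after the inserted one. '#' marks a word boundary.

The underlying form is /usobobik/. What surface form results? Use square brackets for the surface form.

[husovovik]

Rule 1 Glottal Epenthesis: [usobobik] → [husobobik]
Rule 2 Intervocalic Lenition: [husobobik] → [husovovik]
Rule 3 Final Obstruent Devoicing: no change — [husovovik]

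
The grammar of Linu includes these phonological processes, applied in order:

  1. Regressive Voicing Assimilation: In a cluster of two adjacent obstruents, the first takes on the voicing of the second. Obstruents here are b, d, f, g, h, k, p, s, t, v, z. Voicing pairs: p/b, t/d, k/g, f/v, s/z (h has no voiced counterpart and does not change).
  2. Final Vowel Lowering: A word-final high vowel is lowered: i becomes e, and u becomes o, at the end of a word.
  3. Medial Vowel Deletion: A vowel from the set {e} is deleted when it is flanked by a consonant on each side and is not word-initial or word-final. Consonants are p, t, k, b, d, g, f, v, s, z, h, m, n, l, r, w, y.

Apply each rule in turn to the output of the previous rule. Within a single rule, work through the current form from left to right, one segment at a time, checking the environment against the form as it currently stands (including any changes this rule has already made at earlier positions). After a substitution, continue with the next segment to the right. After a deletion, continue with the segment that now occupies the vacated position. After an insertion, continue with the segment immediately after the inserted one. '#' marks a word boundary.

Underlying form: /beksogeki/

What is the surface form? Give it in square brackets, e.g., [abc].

1 Regressive Voicing Assimilation: no change — [beksogeki]
2 Final Vowel Lowering: [beksogeki] → [beksogeke]
3 Medial Vowel Deletion: [beksogeke] → [bksogke]

[bksogke]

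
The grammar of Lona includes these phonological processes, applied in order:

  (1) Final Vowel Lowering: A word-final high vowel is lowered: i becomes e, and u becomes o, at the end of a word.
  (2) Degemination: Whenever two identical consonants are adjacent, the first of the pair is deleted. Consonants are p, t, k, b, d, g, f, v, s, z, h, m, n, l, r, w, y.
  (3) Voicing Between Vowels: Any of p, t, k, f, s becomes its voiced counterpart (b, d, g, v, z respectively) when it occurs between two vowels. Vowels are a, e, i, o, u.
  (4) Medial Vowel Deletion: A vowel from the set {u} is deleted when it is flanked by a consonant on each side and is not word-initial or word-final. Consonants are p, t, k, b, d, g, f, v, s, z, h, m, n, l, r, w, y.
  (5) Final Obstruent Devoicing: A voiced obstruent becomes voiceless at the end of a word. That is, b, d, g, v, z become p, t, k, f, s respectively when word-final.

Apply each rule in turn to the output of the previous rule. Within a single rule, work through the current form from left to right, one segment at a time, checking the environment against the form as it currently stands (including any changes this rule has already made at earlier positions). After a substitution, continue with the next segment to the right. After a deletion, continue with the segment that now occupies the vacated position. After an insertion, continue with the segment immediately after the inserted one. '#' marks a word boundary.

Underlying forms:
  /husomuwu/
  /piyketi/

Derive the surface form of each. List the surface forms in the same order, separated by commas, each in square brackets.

[hzomwo], [piykede]

/husomuwu/:
  (1) Final Vowel Lowering: [husomuwu] → [husomuwo]
  (2) Degemination: no change — [husomuwo]
  (3) Voicing Between Vowels: [husomuwo] → [huzomuwo]
  (4) Medial Vowel Deletion: [huzomuwo] → [hzomwo]
  (5) Final Obstruent Devoicing: no change — [hzomwo]
/piyketi/:
  (1) Final Vowel Lowering: [piyketi] → [piykete]
  (2) Degemination: no change — [piykete]
  (3) Voicing Between Vowels: [piykete] → [piykede]
  (4) Medial Vowel Deletion: no change — [piykede]
  (5) Final Obstruent Devoicing: no change — [piykede]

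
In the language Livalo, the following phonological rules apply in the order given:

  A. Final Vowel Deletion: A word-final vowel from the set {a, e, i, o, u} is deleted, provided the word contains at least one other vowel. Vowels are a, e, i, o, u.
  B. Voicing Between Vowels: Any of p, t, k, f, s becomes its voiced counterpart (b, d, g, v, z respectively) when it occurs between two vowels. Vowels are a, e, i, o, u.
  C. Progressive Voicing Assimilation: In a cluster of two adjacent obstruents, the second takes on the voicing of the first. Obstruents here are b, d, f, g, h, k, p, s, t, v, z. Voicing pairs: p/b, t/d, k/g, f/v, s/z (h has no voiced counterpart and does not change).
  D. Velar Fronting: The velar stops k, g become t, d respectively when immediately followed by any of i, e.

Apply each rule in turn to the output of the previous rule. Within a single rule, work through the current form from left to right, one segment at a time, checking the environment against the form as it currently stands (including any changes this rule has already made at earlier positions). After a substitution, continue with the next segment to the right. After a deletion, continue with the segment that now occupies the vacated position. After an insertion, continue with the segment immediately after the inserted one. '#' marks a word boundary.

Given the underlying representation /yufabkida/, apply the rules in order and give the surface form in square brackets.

A Final Vowel Deletion: [yufabkida] → [yufabkid]
B Voicing Between Vowels: [yufabkid] → [yuvabkid]
C Progressive Voicing Assimilation: [yuvabkid] → [yuvabgid]
D Velar Fronting: [yuvabgid] → [yuvabdid]

[yuvabdid]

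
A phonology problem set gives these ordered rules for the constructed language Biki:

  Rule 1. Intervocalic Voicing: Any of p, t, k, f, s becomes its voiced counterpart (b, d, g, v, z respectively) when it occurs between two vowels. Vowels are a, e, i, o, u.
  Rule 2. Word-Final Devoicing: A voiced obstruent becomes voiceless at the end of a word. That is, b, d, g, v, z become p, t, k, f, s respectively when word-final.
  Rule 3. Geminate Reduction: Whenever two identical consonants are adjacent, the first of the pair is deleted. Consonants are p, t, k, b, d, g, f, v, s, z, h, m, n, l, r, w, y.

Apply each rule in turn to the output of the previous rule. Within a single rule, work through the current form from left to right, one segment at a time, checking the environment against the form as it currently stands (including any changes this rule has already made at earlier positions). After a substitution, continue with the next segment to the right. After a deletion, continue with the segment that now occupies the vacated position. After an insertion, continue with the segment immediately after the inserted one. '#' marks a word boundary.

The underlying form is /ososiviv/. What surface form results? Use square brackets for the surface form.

[ozozivif]

Rule 1 Intervocalic Voicing: [ososiviv] → [ozoziviv]
Rule 2 Word-Final Devoicing: [ozoziviv] → [ozozivif]
Rule 3 Geminate Reduction: no change — [ozozivif]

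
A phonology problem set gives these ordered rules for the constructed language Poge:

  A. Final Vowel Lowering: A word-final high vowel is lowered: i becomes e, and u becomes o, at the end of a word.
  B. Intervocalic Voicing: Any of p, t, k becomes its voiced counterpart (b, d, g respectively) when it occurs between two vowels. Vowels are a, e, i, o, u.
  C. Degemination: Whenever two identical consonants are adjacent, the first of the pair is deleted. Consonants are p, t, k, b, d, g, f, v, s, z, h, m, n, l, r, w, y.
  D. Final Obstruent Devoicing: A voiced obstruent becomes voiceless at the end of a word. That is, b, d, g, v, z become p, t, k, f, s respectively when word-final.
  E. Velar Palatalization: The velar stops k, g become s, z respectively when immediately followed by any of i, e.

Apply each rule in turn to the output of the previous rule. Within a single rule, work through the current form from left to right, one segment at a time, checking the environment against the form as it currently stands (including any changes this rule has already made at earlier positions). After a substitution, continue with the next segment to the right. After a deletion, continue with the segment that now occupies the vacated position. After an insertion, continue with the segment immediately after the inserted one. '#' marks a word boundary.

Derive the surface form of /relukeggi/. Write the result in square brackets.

[reluzeze]

A Final Vowel Lowering: [relukeggi] → [relukegge]
B Intervocalic Voicing: [relukegge] → [relugegge]
C Degemination: [relugegge] → [relugege]
D Final Obstruent Devoicing: no change — [relugege]
E Velar Palatalization: [relugege] → [reluzeze]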